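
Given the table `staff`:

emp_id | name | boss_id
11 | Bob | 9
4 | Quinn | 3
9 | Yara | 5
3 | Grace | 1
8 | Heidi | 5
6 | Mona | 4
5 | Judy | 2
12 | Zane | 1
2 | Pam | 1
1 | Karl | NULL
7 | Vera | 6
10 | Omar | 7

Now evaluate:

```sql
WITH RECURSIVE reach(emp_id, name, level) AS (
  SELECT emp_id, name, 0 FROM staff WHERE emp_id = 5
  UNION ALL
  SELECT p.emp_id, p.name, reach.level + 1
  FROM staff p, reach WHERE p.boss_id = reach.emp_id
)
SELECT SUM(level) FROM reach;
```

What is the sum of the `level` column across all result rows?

4

Base: emp_id=5 (Judy) at level 0.
Iteration 1: rows with boss_id in {5} -> Heidi (id 8, level 1), Yara (id 9, level 1).
Iteration 2: rows with boss_id in {8,9} -> Bob (id 11, level 2).
Iteration 3: no rows with boss_id in {11}; recursion stops.
SUM(level) = 0 + 1 + 1 + 2 = 4.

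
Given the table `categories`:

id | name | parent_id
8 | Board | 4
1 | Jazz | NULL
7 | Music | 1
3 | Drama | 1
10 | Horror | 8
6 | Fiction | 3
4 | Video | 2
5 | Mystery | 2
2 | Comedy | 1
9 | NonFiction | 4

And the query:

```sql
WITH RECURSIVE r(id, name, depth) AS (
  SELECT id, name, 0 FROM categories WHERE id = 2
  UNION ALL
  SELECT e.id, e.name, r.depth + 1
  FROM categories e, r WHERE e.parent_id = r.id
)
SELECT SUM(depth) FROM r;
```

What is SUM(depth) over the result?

9

Base: id=2 (Comedy) at depth 0.
Iteration 1: rows with parent_id in {2} -> Video (id 4, depth 1), Mystery (id 5, depth 1).
Iteration 2: rows with parent_id in {4,5} -> Board (id 8, depth 2), NonFiction (id 9, depth 2).
Iteration 3: rows with parent_id in {8,9} -> Horror (id 10, depth 3).
Iteration 4: no rows with parent_id in {10}; recursion stops.
SUM(depth) = 0 + 1 + 1 + 2 + 2 + 3 = 9.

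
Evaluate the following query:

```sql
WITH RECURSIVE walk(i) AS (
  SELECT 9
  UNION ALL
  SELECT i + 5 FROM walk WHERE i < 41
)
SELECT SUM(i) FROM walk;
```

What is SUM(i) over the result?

212

Base: i=9.
Iteration 1: 9 < 41 holds -> i = 9 + 5 = 14.
Iteration 2: 14 < 41 holds -> i = 14 + 5 = 19.
Iteration 3: 19 < 41 holds -> i = 19 + 5 = 24.
Iteration 4: 24 < 41 holds -> i = 24 + 5 = 29.
Iteration 5: 29 < 41 holds -> i = 29 + 5 = 34.
Iteration 6: 34 < 41 holds -> i = 34 + 5 = 39.
Iteration 7: 39 < 41 holds -> i = 39 + 5 = 44.
Iteration 8: 44 < 41 fails; recursion stops.
SUM(i) = 9 + 14 + 19 + 24 + 29 + 34 + 39 + 44 = 212.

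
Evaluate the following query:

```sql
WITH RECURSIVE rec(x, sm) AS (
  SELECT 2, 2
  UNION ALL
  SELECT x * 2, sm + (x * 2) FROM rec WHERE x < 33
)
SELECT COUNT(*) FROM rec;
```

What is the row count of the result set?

6

Base: x=2, sm=2.
Iteration 1: 2 < 33 holds -> x = 2 * 2 = 4, sm = 2 + 4 = 6.
Iteration 2: 4 < 33 holds -> x = 4 * 2 = 8, sm = 6 + 8 = 14.
Iteration 3: 8 < 33 holds -> x = 8 * 2 = 16, sm = 14 + 16 = 30.
Iteration 4: 16 < 33 holds -> x = 16 * 2 = 32, sm = 30 + 32 = 62.
Iteration 5: 32 < 33 holds -> x = 32 * 2 = 64, sm = 62 + 64 = 126.
Iteration 6: 64 < 33 fails; recursion stops.
Total rows emitted: 6.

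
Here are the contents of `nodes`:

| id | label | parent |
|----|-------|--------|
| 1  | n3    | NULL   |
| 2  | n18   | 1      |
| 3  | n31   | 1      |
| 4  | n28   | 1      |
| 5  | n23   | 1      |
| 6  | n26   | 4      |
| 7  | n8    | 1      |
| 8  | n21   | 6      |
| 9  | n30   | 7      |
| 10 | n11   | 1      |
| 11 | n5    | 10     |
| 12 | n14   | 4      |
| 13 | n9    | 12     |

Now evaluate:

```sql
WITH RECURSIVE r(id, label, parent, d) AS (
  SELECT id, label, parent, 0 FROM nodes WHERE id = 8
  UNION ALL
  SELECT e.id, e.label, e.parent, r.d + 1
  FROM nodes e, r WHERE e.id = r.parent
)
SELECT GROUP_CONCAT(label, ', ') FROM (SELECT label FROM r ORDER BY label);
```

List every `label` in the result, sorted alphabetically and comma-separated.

n21, n26, n28, n3

Base: id=8 (n21), parent=6, d 0.
Iteration 1: join on id=6 -> n26 (id 6, parent=4, d 1).
Iteration 2: join on id=4 -> n28 (id 4, parent=1, d 2).
Iteration 3: join on id=1 -> n3 (id 1, parent=NULL, d 3).
Iteration 4: parent is NULL; no match; recursion stops.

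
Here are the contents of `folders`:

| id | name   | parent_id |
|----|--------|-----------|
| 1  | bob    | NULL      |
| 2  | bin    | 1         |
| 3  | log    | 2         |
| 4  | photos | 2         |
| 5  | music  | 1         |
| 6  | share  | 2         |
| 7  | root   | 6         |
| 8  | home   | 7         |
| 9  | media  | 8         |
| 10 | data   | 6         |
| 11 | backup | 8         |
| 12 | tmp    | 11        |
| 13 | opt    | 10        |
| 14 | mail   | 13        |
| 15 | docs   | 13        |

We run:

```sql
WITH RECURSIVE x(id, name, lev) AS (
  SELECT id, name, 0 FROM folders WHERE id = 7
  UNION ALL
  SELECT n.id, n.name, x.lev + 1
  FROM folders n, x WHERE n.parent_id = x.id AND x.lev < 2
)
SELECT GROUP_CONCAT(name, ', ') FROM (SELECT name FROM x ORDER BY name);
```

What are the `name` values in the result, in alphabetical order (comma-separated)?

backup, home, media, root

Base: id=7 (root) at lev 0.
Iteration 1: rows with parent_id in {7} -> home (id 8, lev 1).
Iteration 2: rows with parent_id in {8} -> media (id 9, lev 2), backup (id 11, lev 2).
Iteration 3: lev < 2 fails for all current rows; recursion stops.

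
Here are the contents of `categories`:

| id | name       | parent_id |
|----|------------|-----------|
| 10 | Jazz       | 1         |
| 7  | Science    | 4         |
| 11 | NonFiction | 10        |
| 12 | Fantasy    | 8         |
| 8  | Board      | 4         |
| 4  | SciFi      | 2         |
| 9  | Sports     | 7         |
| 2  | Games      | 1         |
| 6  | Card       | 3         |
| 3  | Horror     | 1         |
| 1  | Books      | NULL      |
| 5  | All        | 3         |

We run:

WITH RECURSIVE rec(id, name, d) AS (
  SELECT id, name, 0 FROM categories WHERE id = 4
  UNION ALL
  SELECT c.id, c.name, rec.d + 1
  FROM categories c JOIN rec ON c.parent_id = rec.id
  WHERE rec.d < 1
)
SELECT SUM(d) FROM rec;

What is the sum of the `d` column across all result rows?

2

Base: id=4 (SciFi) at d 0.
Iteration 1: rows with parent_id in {4} -> Science (id 7, d 1), Board (id 8, d 1).
Iteration 2: d < 1 fails for all current rows; recursion stops.
SUM(d) = 0 + 1 + 1 = 2.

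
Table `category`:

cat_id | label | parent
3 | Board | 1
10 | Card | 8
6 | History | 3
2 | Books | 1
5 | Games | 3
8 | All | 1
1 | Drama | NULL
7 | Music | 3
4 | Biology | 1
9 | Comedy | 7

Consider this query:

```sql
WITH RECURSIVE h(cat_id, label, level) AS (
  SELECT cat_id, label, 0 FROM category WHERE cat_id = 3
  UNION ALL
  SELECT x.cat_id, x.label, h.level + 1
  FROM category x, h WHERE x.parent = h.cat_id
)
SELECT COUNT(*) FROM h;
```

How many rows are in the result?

Base: cat_id=3 (Board) at level 0.
Iteration 1: rows with parent in {3} -> Games (id 5, level 1), History (id 6, level 1), Music (id 7, level 1).
Iteration 2: rows with parent in {5,6,7} -> Comedy (id 9, level 2).
Iteration 3: no rows with parent in {9}; recursion stops.
Total rows emitted: 5.

5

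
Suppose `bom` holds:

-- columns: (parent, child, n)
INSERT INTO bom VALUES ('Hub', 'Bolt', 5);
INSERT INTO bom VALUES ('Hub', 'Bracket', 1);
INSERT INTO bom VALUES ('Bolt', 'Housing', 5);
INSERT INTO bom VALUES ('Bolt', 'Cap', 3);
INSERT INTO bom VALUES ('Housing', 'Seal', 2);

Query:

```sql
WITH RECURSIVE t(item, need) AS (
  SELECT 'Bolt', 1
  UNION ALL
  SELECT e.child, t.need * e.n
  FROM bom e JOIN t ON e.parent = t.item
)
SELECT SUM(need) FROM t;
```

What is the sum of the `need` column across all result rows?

19

Base: (Bolt, need=1).
Iteration 1: components of {Bolt} -> Cap = 1*3 = 3, Housing = 1*5 = 5.
Iteration 2: components of {Cap,Housing} -> Seal = 5*2 = 10.
Iteration 3: no further components; recursion stops.
SUM(need) = 1 + 5 + 3 + 10 = 19.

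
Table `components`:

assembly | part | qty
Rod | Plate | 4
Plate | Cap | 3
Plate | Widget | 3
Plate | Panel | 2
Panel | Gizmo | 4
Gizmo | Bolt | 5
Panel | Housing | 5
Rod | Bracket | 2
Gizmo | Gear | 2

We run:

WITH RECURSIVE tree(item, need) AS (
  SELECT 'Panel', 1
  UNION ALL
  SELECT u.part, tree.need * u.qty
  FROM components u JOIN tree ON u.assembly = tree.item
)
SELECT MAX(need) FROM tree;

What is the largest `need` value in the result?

Base: (Panel, need=1).
Iteration 1: components of {Panel} -> Gizmo = 1*4 = 4, Housing = 1*5 = 5.
Iteration 2: components of {Gizmo,Housing} -> Bolt = 4*5 = 20, Gear = 4*2 = 8.
Iteration 3: no further components; recursion stops.
need values: 1, 4, 5, 20, 8; the maximum is 20.

20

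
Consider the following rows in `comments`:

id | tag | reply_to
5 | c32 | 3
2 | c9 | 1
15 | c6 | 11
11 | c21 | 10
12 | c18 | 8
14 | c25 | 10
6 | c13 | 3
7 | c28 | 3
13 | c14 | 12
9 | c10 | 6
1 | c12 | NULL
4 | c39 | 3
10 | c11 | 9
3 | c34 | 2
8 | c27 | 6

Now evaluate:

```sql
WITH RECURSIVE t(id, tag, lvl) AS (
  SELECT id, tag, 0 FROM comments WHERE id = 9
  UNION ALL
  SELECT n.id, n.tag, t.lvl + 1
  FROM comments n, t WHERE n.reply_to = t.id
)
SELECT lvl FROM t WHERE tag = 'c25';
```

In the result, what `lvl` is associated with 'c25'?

2

Base: id=9 (c10) at lvl 0.
Iteration 1: rows with reply_to in {9} -> c11 (id 10, lvl 1).
Iteration 2: rows with reply_to in {10} -> c21 (id 11, lvl 2), c25 (id 14, lvl 2).
Iteration 3: rows with reply_to in {11,14} -> c6 (id 15, lvl 3).
Iteration 4: no rows with reply_to in {15}; recursion stops.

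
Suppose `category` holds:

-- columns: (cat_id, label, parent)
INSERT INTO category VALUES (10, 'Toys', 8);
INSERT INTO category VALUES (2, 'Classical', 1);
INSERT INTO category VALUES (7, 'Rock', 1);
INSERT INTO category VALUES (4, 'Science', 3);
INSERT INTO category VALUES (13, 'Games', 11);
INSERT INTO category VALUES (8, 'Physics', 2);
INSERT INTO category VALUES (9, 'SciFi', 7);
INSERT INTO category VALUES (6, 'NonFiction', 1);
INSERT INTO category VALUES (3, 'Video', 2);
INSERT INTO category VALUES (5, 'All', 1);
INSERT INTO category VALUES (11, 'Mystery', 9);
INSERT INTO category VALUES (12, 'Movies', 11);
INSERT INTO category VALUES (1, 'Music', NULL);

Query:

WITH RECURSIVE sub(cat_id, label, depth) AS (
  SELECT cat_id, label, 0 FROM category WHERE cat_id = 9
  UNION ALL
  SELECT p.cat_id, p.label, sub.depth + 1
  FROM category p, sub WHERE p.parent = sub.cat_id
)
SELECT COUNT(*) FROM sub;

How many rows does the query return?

Base: cat_id=9 (SciFi) at depth 0.
Iteration 1: rows with parent in {9} -> Mystery (id 11, depth 1).
Iteration 2: rows with parent in {11} -> Movies (id 12, depth 2), Games (id 13, depth 2).
Iteration 3: no rows with parent in {12,13}; recursion stops.
Total rows emitted: 4.

4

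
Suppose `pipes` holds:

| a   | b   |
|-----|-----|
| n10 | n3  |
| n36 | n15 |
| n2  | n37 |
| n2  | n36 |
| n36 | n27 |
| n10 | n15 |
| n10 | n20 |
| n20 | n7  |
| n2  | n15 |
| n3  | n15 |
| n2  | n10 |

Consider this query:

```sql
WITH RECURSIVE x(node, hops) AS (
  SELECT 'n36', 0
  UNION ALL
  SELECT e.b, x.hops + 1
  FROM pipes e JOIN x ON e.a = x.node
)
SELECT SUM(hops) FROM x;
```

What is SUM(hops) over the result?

2

Base: (n36, hops=0).
Iteration 1: edges from {n36} -> (n15, hops=1), (n27, hops=1).
Iteration 2: no outgoing edges from {n15,n27}; recursion stops.
SUM(hops) = 0 + 1 + 1 = 2.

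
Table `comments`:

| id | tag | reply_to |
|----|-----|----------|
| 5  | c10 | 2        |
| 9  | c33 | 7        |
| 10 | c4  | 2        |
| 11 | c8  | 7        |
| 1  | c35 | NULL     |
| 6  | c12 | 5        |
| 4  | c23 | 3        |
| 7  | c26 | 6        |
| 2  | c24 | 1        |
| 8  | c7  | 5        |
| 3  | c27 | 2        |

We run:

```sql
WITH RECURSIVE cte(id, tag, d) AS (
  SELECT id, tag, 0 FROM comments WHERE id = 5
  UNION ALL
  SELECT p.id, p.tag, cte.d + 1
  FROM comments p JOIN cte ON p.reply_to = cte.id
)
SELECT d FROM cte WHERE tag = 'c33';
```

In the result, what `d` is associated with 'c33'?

3

Base: id=5 (c10) at d 0.
Iteration 1: rows with reply_to in {5} -> c12 (id 6, d 1), c7 (id 8, d 1).
Iteration 2: rows with reply_to in {6,8} -> c26 (id 7, d 2).
Iteration 3: rows with reply_to in {7} -> c33 (id 9, d 3), c8 (id 11, d 3).
Iteration 4: no rows with reply_to in {9,11}; recursion stops.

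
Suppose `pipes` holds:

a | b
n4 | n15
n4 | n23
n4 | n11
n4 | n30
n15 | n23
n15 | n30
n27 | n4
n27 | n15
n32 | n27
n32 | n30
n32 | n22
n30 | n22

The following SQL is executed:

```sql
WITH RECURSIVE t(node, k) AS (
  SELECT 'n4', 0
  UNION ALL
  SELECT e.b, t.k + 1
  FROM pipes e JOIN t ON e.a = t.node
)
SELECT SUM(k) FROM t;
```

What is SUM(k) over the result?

Base: (n4, k=0).
Iteration 1: edges from {n4} -> (n11, k=1), (n15, k=1), (n23, k=1), (n30, k=1).
Iteration 2: edges from {n11,n15,n23,n30} -> (n22, k=2), (n23, k=2), (n30, k=2).
Iteration 3: edges from {n22,n23,n30} -> (n22, k=3).
Iteration 4: no outgoing edges from {n22}; recursion stops.
SUM(k) = 0 + 1 + 1 + 1 + 1 + 2 + 2 + 2 + 3 = 13.

13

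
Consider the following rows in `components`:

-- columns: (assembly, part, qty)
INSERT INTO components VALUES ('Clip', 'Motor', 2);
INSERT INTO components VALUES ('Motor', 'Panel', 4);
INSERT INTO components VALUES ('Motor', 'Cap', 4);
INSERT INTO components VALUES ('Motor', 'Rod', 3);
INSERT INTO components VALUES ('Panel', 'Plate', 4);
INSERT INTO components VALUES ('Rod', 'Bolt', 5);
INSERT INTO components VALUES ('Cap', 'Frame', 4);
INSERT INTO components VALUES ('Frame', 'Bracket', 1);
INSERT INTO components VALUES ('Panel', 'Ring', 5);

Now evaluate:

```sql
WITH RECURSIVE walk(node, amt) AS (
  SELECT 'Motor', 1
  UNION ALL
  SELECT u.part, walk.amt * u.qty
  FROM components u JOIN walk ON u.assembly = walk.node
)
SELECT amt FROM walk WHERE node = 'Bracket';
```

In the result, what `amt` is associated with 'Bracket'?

Base: (Motor, amt=1).
Iteration 1: components of {Motor} -> Cap = 1*4 = 4, Panel = 1*4 = 4, Rod = 1*3 = 3.
Iteration 2: components of {Cap,Panel,Rod} -> Bolt = 3*5 = 15, Frame = 4*4 = 16, Plate = 4*4 = 16, Ring = 4*5 = 20.
Iteration 3: components of {Bolt,Frame,Plate,Ring} -> Bracket = 16*1 = 16.
Iteration 4: no further components; recursion stops.

16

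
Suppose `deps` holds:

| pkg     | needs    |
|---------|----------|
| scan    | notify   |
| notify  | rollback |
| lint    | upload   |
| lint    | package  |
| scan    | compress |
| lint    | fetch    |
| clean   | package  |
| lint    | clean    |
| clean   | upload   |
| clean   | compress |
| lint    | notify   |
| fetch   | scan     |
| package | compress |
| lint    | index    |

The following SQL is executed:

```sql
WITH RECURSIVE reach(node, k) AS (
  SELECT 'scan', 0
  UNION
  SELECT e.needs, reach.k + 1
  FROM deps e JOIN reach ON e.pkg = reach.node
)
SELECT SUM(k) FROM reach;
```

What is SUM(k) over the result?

Base: (scan, k=0).
Iteration 1: edges from {scan} -> (compress, k=1), (notify, k=1).
Iteration 2: edges from {compress,notify} -> (rollback, k=2).
Iteration 3: no outgoing edges from {rollback}; recursion stops.
SUM(k) = 0 + 1 + 1 + 2 = 4.

4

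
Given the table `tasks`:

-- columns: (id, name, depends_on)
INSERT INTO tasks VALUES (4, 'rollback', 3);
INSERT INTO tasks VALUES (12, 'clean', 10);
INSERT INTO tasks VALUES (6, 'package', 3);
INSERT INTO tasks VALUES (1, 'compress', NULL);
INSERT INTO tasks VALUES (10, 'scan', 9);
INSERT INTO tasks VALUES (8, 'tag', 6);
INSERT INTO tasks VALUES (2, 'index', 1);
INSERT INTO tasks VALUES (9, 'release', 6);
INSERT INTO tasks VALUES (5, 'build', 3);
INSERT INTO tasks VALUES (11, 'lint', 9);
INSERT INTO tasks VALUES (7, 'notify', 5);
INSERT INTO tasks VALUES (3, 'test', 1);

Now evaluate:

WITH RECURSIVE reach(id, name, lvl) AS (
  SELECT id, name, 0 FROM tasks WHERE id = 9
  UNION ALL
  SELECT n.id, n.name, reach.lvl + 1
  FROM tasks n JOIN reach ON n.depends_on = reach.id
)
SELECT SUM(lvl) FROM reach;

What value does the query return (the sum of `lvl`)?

4

Base: id=9 (release) at lvl 0.
Iteration 1: rows with depends_on in {9} -> scan (id 10, lvl 1), lint (id 11, lvl 1).
Iteration 2: rows with depends_on in {10,11} -> clean (id 12, lvl 2).
Iteration 3: no rows with depends_on in {12}; recursion stops.
SUM(lvl) = 0 + 1 + 1 + 2 = 4.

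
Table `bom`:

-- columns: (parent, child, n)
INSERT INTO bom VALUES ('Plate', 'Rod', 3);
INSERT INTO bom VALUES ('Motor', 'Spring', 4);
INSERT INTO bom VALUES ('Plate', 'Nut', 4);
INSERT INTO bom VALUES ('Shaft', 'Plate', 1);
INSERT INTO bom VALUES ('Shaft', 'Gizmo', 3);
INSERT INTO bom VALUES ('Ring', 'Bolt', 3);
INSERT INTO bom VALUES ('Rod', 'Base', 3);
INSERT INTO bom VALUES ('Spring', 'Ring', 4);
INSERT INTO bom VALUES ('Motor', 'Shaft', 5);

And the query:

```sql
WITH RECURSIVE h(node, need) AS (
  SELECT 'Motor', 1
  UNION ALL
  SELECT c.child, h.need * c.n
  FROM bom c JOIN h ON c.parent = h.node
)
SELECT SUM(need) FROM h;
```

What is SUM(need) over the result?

174

Base: (Motor, need=1).
Iteration 1: components of {Motor} -> Shaft = 1*5 = 5, Spring = 1*4 = 4.
Iteration 2: components of {Shaft,Spring} -> Gizmo = 5*3 = 15, Plate = 5*1 = 5, Ring = 4*4 = 16.
Iteration 3: components of {Gizmo,Plate,Ring} -> Bolt = 16*3 = 48, Nut = 5*4 = 20, Rod = 5*3 = 15.
Iteration 4: components of {Bolt,Nut,Rod} -> Base = 15*3 = 45.
Iteration 5: no further components; recursion stops.
SUM(need) = 1 + 5 + 4 + 5 + 15 + 16 + 15 + 20 + 48 + 45 = 174.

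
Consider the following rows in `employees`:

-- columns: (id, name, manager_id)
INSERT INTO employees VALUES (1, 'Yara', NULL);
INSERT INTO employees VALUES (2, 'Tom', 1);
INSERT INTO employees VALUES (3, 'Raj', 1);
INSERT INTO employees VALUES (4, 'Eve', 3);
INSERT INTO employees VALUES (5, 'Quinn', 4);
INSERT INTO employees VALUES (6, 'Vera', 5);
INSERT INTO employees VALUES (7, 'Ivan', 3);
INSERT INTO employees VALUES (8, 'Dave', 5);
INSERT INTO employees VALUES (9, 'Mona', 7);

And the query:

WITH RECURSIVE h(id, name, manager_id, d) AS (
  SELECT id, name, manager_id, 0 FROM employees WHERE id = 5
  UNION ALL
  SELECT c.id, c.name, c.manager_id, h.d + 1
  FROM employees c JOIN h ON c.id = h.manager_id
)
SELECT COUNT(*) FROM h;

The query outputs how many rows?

Base: id=5 (Quinn), manager_id=4, d 0.
Iteration 1: join on id=4 -> Eve (id 4, manager_id=3, d 1).
Iteration 2: join on id=3 -> Raj (id 3, manager_id=1, d 2).
Iteration 3: join on id=1 -> Yara (id 1, manager_id=NULL, d 3).
Iteration 4: manager_id is NULL; no match; recursion stops.
Total rows emitted: 4.

4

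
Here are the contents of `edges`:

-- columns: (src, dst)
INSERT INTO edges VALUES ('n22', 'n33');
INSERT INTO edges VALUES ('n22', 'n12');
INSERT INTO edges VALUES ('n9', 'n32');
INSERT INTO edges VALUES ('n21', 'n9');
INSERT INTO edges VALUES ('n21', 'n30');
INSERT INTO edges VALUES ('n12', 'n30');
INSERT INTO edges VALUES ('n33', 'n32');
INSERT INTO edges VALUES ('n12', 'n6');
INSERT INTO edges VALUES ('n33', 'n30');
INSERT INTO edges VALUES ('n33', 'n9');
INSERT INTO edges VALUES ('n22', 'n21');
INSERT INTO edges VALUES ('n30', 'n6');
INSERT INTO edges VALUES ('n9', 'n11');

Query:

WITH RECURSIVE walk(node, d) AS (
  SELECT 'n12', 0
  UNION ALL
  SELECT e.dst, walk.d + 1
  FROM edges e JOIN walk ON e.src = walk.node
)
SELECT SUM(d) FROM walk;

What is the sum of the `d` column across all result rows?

4

Base: (n12, d=0).
Iteration 1: edges from {n12} -> (n30, d=1), (n6, d=1).
Iteration 2: edges from {n30,n6} -> (n6, d=2).
Iteration 3: no outgoing edges from {n6}; recursion stops.
SUM(d) = 0 + 1 + 1 + 2 = 4.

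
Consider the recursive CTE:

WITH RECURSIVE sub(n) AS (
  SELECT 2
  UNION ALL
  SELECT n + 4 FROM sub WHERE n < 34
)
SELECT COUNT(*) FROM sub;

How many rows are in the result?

9

Base: n=2.
Iteration 1: 2 < 34 holds -> n = 2 + 4 = 6.
Iteration 2: 6 < 34 holds -> n = 6 + 4 = 10.
Iteration 3: 10 < 34 holds -> n = 10 + 4 = 14.
Iteration 4: 14 < 34 holds -> n = 14 + 4 = 18.
Iteration 5: 18 < 34 holds -> n = 18 + 4 = 22.
Iteration 6: 22 < 34 holds -> n = 22 + 4 = 26.
Iteration 7: 26 < 34 holds -> n = 26 + 4 = 30.
Iteration 8: 30 < 34 holds -> n = 30 + 4 = 34.
Iteration 9: 34 < 34 fails; recursion stops.
Total rows emitted: 9.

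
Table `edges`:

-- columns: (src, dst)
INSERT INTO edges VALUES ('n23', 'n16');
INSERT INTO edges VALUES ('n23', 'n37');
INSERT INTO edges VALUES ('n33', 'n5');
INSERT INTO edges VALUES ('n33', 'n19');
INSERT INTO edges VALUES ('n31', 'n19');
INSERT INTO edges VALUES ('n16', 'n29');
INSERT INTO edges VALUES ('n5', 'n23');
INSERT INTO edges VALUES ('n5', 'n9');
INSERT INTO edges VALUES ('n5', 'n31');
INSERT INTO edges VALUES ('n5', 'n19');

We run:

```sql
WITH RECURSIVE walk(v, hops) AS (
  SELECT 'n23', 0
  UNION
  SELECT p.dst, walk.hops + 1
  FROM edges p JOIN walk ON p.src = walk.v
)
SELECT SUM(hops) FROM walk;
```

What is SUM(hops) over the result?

4

Base: (n23, hops=0).
Iteration 1: edges from {n23} -> (n16, hops=1), (n37, hops=1).
Iteration 2: edges from {n16,n37} -> (n29, hops=2).
Iteration 3: no outgoing edges from {n29}; recursion stops.
SUM(hops) = 0 + 1 + 1 + 2 = 4.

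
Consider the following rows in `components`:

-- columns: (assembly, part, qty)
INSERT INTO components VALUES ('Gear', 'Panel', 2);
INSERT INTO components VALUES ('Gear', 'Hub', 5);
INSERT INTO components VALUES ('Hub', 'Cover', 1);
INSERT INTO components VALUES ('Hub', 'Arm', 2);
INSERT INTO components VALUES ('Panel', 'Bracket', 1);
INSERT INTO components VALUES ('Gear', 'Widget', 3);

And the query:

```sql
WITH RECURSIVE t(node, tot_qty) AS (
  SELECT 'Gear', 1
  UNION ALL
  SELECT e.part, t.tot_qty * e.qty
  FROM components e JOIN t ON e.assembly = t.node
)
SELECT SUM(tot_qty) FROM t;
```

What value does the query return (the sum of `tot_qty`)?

28

Base: (Gear, tot_qty=1).
Iteration 1: components of {Gear} -> Hub = 1*5 = 5, Panel = 1*2 = 2, Widget = 1*3 = 3.
Iteration 2: components of {Hub,Panel,Widget} -> Arm = 5*2 = 10, Bracket = 2*1 = 2, Cover = 5*1 = 5.
Iteration 3: no further components; recursion stops.
SUM(tot_qty) = 1 + 2 + 5 + 3 + 2 + 5 + 10 = 28.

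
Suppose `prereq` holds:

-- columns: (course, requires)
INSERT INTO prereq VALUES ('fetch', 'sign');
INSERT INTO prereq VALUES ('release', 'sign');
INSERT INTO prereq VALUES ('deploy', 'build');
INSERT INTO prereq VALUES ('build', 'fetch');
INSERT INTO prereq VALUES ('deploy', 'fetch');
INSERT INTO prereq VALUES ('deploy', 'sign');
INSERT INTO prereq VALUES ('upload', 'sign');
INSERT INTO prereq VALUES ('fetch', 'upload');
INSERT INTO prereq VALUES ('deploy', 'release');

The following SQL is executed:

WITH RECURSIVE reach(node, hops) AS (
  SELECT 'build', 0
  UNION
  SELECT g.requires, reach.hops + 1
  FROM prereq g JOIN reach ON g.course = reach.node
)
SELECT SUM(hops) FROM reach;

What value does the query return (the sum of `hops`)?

Base: (build, hops=0).
Iteration 1: edges from {build} -> (fetch, hops=1).
Iteration 2: edges from {fetch} -> (sign, hops=2), (upload, hops=2).
Iteration 3: edges from {sign,upload} -> (sign, hops=3).
Iteration 4: no outgoing edges from {sign}; recursion stops.
SUM(hops) = 0 + 1 + 2 + 2 + 3 = 8.

8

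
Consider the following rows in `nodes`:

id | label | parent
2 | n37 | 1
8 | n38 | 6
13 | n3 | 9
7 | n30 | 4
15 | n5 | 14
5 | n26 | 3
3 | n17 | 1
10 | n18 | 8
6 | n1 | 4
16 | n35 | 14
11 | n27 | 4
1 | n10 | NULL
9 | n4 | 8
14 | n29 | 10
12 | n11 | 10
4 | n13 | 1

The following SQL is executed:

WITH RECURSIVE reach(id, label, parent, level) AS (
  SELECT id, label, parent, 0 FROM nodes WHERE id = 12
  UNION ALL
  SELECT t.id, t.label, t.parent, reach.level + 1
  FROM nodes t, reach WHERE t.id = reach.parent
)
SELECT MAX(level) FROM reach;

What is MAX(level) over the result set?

Base: id=12 (n11), parent=10, level 0.
Iteration 1: join on id=10 -> n18 (id 10, parent=8, level 1).
Iteration 2: join on id=8 -> n38 (id 8, parent=6, level 2).
Iteration 3: join on id=6 -> n1 (id 6, parent=4, level 3).
Iteration 4: join on id=4 -> n13 (id 4, parent=1, level 4).
Iteration 5: join on id=1 -> n10 (id 1, parent=NULL, level 5).
Iteration 6: parent is NULL; no match; recursion stops.
level values: 0, 1, 2, 3, 4, 5; the maximum is 5.

5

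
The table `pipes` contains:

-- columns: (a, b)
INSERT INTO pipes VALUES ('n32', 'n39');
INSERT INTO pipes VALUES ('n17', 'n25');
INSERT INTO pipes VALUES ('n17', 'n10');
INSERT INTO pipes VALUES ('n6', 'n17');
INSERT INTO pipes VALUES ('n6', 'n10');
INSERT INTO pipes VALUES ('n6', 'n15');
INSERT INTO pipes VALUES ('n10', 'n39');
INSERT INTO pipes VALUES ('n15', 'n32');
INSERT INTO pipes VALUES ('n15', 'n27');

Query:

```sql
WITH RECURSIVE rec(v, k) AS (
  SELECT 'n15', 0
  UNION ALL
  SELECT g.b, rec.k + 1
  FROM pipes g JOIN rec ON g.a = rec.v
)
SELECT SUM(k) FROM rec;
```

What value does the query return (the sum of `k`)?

Base: (n15, k=0).
Iteration 1: edges from {n15} -> (n27, k=1), (n32, k=1).
Iteration 2: edges from {n27,n32} -> (n39, k=2).
Iteration 3: no outgoing edges from {n39}; recursion stops.
SUM(k) = 0 + 1 + 1 + 2 = 4.

4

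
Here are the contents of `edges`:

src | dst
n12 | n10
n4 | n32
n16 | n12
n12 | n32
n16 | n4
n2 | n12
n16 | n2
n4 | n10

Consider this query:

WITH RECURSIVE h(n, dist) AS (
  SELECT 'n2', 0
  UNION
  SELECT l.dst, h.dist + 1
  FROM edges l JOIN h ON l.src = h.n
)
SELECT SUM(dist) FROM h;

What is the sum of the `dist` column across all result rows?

5

Base: (n2, dist=0).
Iteration 1: edges from {n2} -> (n12, dist=1).
Iteration 2: edges from {n12} -> (n10, dist=2), (n32, dist=2).
Iteration 3: no outgoing edges from {n10,n32}; recursion stops.
SUM(dist) = 0 + 1 + 2 + 2 = 5.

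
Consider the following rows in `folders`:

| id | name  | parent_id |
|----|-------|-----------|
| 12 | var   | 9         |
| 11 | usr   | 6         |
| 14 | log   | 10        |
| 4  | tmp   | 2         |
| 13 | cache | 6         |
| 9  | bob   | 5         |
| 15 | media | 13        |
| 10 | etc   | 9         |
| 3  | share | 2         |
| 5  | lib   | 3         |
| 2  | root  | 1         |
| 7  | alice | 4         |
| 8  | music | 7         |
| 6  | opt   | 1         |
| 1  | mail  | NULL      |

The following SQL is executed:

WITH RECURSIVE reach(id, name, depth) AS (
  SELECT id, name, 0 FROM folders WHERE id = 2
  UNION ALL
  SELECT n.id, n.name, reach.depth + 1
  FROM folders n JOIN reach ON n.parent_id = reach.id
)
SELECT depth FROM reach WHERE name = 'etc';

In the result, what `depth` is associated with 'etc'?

Base: id=2 (root) at depth 0.
Iteration 1: rows with parent_id in {2} -> share (id 3, depth 1), tmp (id 4, depth 1).
Iteration 2: rows with parent_id in {3,4} -> lib (id 5, depth 2), alice (id 7, depth 2).
Iteration 3: rows with parent_id in {5,7} -> music (id 8, depth 3), bob (id 9, depth 3).
Iteration 4: rows with parent_id in {8,9} -> etc (id 10, depth 4), var (id 12, depth 4).
Iteration 5: rows with parent_id in {10,12} -> log (id 14, depth 5).
Iteration 6: no rows with parent_id in {14}; recursion stops.

4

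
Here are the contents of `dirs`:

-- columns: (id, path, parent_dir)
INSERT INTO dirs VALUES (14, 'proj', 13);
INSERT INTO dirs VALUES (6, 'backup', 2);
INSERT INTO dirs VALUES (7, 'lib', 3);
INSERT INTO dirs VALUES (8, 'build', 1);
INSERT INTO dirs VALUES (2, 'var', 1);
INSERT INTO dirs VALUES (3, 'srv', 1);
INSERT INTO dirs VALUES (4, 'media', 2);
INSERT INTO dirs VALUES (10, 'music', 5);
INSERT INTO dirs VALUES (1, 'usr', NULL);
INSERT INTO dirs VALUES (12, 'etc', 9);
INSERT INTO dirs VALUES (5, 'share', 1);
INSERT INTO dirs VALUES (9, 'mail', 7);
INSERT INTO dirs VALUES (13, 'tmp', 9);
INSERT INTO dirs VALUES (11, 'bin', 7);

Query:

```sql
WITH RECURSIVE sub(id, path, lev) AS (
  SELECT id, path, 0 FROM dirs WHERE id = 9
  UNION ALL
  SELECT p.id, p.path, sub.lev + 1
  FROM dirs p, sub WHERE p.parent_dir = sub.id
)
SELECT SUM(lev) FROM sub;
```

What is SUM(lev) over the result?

Base: id=9 (mail) at lev 0.
Iteration 1: rows with parent_dir in {9} -> etc (id 12, lev 1), tmp (id 13, lev 1).
Iteration 2: rows with parent_dir in {12,13} -> proj (id 14, lev 2).
Iteration 3: no rows with parent_dir in {14}; recursion stops.
SUM(lev) = 0 + 1 + 1 + 2 = 4.

4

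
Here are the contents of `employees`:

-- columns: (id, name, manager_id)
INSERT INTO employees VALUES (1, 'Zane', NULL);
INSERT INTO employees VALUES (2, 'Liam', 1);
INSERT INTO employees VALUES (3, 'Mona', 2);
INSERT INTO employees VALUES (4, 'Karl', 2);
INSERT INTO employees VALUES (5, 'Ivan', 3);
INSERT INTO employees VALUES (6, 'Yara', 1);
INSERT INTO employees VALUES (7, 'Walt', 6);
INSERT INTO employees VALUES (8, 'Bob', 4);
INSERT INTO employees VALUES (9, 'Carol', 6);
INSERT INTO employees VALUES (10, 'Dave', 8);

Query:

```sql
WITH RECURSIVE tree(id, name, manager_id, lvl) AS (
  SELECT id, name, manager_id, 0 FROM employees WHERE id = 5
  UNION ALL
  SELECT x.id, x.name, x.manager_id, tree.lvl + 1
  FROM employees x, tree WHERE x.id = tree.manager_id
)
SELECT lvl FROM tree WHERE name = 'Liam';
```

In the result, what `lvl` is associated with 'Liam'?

Base: id=5 (Ivan), manager_id=3, lvl 0.
Iteration 1: join on id=3 -> Mona (id 3, manager_id=2, lvl 1).
Iteration 2: join on id=2 -> Liam (id 2, manager_id=1, lvl 2).
Iteration 3: join on id=1 -> Zane (id 1, manager_id=NULL, lvl 3).
Iteration 4: manager_id is NULL; no match; recursion stops.

2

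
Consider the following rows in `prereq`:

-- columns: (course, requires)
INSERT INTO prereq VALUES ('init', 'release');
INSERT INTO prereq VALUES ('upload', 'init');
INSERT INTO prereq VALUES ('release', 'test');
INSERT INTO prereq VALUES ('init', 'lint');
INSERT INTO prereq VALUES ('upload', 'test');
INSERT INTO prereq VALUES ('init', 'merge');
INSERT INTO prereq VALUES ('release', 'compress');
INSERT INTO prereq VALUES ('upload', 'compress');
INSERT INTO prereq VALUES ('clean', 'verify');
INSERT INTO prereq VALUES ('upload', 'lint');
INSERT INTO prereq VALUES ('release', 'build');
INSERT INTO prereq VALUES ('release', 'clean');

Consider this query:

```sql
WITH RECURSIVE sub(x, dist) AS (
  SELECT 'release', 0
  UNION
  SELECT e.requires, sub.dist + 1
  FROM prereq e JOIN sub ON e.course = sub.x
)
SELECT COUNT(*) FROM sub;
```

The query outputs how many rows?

Base: (release, dist=0).
Iteration 1: edges from {release} -> (build, dist=1), (clean, dist=1), (compress, dist=1), (test, dist=1).
Iteration 2: edges from {build,clean,compress,test} -> (verify, dist=2).
Iteration 3: no outgoing edges from {verify}; recursion stops.
Total rows emitted: 6.

6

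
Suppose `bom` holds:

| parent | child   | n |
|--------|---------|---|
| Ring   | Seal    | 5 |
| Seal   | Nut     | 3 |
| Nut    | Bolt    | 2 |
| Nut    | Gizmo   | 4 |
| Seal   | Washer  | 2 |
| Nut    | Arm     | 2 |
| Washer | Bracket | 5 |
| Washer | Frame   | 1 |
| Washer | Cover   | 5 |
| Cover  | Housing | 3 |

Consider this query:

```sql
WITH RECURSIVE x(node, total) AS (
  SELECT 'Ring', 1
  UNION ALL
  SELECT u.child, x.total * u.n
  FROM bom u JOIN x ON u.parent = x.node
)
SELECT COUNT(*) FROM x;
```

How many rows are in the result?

11

Base: (Ring, total=1).
Iteration 1: components of {Ring} -> Seal = 1*5 = 5.
Iteration 2: components of {Seal} -> Nut = 5*3 = 15, Washer = 5*2 = 10.
Iteration 3: components of {Nut,Washer} -> Arm = 15*2 = 30, Bolt = 15*2 = 30, Bracket = 10*5 = 50, Cover = 10*5 = 50, Frame = 10*1 = 10, Gizmo = 15*4 = 60.
Iteration 4: components of {Arm,Bolt,Bracket,Cover,Frame,Gizmo} -> Housing = 50*3 = 150.
Iteration 5: no further components; recursion stops.
Total rows emitted: 11.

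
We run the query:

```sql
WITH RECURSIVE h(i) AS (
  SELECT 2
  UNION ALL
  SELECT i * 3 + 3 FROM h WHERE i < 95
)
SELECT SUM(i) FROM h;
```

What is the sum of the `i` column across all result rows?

Base: i=2.
Iteration 1: 2 < 95 holds -> i = 2 * 3 + 3 = 9.
Iteration 2: 9 < 95 holds -> i = 9 * 3 + 3 = 30.
Iteration 3: 30 < 95 holds -> i = 30 * 3 + 3 = 93.
Iteration 4: 93 < 95 holds -> i = 93 * 3 + 3 = 282.
Iteration 5: 282 < 95 fails; recursion stops.
SUM(i) = 2 + 9 + 30 + 93 + 282 = 416.

416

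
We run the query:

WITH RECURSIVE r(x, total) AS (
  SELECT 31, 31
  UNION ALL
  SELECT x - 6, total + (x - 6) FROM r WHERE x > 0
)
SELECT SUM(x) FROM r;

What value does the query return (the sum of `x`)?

Base: x=31, total=31.
Iteration 1: 31 > 0 holds -> x = 31 - 6 = 25, total = 31 + 25 = 56.
Iteration 2: 25 > 0 holds -> x = 25 - 6 = 19, total = 56 + 19 = 75.
Iteration 3: 19 > 0 holds -> x = 19 - 6 = 13, total = 75 + 13 = 88.
Iteration 4: 13 > 0 holds -> x = 13 - 6 = 7, total = 88 + 7 = 95.
Iteration 5: 7 > 0 holds -> x = 7 - 6 = 1, total = 95 + 1 = 96.
Iteration 6: 1 > 0 holds -> x = 1 - 6 = -5, total = 96 + -5 = 91.
Iteration 7: -5 > 0 fails; recursion stops.
SUM(x) = 31 + 25 + 19 + 13 + 7 + 1 + -5 = 91.

91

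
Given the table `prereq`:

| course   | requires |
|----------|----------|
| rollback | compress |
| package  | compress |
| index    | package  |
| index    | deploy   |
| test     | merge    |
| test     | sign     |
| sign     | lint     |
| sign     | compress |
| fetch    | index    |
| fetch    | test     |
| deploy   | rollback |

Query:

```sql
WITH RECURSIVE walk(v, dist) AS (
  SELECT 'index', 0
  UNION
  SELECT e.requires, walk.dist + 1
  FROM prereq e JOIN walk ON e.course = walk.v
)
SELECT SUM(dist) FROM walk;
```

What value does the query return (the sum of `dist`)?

Base: (index, dist=0).
Iteration 1: edges from {index} -> (deploy, dist=1), (package, dist=1).
Iteration 2: edges from {deploy,package} -> (compress, dist=2), (rollback, dist=2).
Iteration 3: edges from {compress,rollback} -> (compress, dist=3).
Iteration 4: no outgoing edges from {compress}; recursion stops.
SUM(dist) = 0 + 1 + 1 + 2 + 2 + 3 = 9.

9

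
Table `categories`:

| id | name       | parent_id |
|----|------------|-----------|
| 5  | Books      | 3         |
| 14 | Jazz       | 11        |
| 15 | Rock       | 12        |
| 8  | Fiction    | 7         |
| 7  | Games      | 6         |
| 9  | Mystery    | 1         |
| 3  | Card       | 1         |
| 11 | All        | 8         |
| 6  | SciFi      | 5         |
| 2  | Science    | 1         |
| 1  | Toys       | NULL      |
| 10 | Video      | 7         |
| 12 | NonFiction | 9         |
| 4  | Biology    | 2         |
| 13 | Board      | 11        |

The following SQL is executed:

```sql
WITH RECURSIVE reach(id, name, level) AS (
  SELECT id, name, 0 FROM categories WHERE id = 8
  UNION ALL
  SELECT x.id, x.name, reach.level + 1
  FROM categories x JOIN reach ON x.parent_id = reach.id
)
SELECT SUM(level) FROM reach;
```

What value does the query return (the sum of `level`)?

Base: id=8 (Fiction) at level 0.
Iteration 1: rows with parent_id in {8} -> All (id 11, level 1).
Iteration 2: rows with parent_id in {11} -> Board (id 13, level 2), Jazz (id 14, level 2).
Iteration 3: no rows with parent_id in {13,14}; recursion stops.
SUM(level) = 0 + 1 + 2 + 2 = 5.

5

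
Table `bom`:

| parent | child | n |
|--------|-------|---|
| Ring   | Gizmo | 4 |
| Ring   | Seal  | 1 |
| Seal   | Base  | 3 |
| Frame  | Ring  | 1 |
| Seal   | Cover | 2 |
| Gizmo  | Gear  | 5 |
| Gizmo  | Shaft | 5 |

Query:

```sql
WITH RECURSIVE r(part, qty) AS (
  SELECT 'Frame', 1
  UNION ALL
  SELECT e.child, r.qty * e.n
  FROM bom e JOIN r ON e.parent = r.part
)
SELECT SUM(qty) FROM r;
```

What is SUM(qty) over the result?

Base: (Frame, qty=1).
Iteration 1: components of {Frame} -> Ring = 1*1 = 1.
Iteration 2: components of {Ring} -> Gizmo = 1*4 = 4, Seal = 1*1 = 1.
Iteration 3: components of {Gizmo,Seal} -> Base = 1*3 = 3, Cover = 1*2 = 2, Gear = 4*5 = 20, Shaft = 4*5 = 20.
Iteration 4: no further components; recursion stops.
SUM(qty) = 1 + 1 + 4 + 1 + 20 + 20 + 2 + 3 = 52.

52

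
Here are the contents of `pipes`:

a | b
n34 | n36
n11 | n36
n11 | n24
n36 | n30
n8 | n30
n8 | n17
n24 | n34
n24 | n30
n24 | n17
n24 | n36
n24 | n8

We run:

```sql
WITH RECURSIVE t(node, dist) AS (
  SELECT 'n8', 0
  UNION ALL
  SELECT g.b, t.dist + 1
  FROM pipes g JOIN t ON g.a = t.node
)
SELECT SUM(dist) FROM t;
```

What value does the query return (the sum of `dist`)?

2

Base: (n8, dist=0).
Iteration 1: edges from {n8} -> (n17, dist=1), (n30, dist=1).
Iteration 2: no outgoing edges from {n17,n30}; recursion stops.
SUM(dist) = 0 + 1 + 1 = 2.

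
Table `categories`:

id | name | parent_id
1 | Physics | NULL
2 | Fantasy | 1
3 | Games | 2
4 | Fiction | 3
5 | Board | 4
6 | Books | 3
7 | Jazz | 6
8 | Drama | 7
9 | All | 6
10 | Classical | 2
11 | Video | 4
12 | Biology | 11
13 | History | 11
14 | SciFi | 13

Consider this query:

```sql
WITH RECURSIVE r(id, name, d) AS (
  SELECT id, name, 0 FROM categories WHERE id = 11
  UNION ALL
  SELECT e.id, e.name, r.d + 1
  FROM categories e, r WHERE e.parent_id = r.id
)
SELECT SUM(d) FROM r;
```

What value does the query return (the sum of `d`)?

Base: id=11 (Video) at d 0.
Iteration 1: rows with parent_id in {11} -> Biology (id 12, d 1), History (id 13, d 1).
Iteration 2: rows with parent_id in {12,13} -> SciFi (id 14, d 2).
Iteration 3: no rows with parent_id in {14}; recursion stops.
SUM(d) = 0 + 1 + 1 + 2 = 4.

4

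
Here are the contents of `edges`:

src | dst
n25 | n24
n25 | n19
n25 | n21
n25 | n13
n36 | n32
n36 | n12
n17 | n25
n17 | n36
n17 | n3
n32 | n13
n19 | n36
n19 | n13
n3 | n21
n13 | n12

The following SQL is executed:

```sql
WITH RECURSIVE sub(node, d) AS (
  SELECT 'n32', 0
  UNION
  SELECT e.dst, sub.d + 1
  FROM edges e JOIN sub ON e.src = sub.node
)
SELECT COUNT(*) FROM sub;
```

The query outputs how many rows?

3

Base: (n32, d=0).
Iteration 1: edges from {n32} -> (n13, d=1).
Iteration 2: edges from {n13} -> (n12, d=2).
Iteration 3: no outgoing edges from {n12}; recursion stops.
Total rows emitted: 3.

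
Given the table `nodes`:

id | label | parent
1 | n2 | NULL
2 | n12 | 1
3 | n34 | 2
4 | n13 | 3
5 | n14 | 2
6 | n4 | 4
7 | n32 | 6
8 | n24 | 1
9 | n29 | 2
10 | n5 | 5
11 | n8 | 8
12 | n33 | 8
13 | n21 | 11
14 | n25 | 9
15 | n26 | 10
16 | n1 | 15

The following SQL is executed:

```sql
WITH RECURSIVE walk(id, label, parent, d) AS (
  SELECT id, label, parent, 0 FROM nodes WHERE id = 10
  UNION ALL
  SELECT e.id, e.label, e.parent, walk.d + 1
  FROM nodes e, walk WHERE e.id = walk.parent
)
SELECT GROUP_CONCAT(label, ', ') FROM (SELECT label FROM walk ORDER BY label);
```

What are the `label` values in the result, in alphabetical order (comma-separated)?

n12, n14, n2, n5

Base: id=10 (n5), parent=5, d 0.
Iteration 1: join on id=5 -> n14 (id 5, parent=2, d 1).
Iteration 2: join on id=2 -> n12 (id 2, parent=1, d 2).
Iteration 3: join on id=1 -> n2 (id 1, parent=NULL, d 3).
Iteration 4: parent is NULL; no match; recursion stops.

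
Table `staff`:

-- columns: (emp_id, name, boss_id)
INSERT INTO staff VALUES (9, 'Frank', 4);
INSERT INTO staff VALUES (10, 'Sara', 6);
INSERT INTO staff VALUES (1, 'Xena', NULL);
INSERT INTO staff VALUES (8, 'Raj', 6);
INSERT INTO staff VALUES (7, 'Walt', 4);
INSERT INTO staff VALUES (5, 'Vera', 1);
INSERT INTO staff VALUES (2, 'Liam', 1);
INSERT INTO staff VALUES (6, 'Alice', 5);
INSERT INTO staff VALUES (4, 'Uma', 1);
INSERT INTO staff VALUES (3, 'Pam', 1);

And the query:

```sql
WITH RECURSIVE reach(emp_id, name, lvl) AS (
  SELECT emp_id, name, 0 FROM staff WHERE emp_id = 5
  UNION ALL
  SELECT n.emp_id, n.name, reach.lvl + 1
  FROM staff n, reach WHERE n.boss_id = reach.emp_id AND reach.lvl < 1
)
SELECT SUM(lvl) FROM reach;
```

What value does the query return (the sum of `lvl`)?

Base: emp_id=5 (Vera) at lvl 0.
Iteration 1: rows with boss_id in {5} -> Alice (id 6, lvl 1).
Iteration 2: lvl < 1 fails for all current rows; recursion stops.
SUM(lvl) = 0 + 1 = 1.

1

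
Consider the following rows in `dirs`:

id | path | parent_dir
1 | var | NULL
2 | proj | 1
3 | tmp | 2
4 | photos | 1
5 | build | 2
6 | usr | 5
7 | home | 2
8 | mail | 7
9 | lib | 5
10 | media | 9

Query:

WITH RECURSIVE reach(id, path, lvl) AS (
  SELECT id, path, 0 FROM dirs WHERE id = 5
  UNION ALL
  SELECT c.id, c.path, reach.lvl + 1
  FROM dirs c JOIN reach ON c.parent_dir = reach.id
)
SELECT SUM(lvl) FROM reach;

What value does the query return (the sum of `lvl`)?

4

Base: id=5 (build) at lvl 0.
Iteration 1: rows with parent_dir in {5} -> usr (id 6, lvl 1), lib (id 9, lvl 1).
Iteration 2: rows with parent_dir in {6,9} -> media (id 10, lvl 2).
Iteration 3: no rows with parent_dir in {10}; recursion stops.
SUM(lvl) = 0 + 1 + 1 + 2 = 4.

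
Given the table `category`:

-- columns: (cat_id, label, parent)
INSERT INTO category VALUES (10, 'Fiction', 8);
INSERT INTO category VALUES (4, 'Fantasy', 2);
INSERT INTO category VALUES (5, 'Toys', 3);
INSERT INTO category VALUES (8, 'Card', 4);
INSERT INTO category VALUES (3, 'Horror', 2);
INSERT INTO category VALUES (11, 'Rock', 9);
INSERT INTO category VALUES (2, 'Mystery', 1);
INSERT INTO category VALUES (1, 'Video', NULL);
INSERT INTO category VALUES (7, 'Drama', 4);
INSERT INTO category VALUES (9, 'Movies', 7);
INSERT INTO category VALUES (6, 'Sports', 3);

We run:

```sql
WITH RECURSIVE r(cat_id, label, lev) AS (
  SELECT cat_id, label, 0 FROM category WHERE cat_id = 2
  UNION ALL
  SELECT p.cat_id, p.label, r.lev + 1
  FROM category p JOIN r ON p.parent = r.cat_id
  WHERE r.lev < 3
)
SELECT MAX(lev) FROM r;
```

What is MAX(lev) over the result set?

Base: cat_id=2 (Mystery) at lev 0.
Iteration 1: rows with parent in {2} -> Horror (id 3, lev 1), Fantasy (id 4, lev 1).
Iteration 2: rows with parent in {3,4} -> Toys (id 5, lev 2), Sports (id 6, lev 2), Drama (id 7, lev 2), Card (id 8, lev 2).
Iteration 3: rows with parent in {5,6,7,8} -> Movies (id 9, lev 3), Fiction (id 10, lev 3).
Iteration 4: lev < 3 fails for all current rows; recursion stops.
lev values: 0, 1, 1, 2, 2, 2, 2, 3, 3; the maximum is 3.

3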